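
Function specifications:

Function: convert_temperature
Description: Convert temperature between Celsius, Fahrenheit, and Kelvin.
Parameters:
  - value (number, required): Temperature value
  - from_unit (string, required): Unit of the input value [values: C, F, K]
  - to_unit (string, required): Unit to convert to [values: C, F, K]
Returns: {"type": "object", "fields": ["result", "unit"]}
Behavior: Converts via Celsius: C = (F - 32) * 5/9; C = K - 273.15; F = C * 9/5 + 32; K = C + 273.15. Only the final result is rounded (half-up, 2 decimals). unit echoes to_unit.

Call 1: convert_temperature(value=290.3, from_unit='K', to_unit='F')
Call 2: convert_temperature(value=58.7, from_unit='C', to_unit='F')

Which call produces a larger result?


Call 1:
  To C: 290.3 - 273.15 = 17.15
  To F: 17.15 * 9/5 + 32 = 62.87
  Round to 2 decimals: 62.87
  -> 62.87 F
Call 2:
  Input already in C: 58.7
  To F: 58.7 * 9/5 + 32 = 137.66
  Round to 2 decimals: 137.66
  -> 137.66 F
Call 2 (137.66 F)


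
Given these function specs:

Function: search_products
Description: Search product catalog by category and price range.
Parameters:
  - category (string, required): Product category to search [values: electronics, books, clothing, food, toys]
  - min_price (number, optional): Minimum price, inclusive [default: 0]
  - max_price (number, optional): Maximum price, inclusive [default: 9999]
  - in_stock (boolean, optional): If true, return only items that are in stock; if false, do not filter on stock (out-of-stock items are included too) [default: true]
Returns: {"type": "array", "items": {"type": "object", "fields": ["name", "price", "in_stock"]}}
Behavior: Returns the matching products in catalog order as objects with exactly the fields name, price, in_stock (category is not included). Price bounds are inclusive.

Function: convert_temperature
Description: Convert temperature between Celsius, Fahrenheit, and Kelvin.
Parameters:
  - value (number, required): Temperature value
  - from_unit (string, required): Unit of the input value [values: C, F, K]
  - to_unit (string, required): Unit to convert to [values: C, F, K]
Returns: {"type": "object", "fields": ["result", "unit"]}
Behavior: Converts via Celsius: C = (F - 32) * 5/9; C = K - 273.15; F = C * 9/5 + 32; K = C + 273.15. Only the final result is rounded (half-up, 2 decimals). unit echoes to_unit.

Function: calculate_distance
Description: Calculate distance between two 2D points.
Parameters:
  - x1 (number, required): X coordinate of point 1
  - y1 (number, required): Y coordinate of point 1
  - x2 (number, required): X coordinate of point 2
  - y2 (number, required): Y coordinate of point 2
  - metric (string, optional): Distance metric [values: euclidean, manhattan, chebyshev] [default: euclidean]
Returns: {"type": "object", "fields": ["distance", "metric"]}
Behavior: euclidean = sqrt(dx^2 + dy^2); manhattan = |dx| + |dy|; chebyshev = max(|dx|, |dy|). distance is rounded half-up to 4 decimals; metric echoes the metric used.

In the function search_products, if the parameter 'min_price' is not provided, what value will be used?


The search_products spec declares:
  - min_price (number, optional): Minimum price, inclusive [default: 0]
Default:
0


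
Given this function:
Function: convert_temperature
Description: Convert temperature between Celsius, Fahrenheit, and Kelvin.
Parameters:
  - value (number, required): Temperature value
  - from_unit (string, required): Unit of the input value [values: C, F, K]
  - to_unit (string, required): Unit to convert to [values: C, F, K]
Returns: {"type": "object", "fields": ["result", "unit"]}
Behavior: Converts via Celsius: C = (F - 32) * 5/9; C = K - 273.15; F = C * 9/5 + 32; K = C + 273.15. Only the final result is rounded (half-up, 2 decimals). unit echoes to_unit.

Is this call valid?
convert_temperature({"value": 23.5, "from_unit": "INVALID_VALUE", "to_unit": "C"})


Checking parameter values...
Parameter 'from_unit' has value 'INVALID_VALUE' not in allowed: C, F, K
Invalid - 'from_unit' must be one of C, F, K


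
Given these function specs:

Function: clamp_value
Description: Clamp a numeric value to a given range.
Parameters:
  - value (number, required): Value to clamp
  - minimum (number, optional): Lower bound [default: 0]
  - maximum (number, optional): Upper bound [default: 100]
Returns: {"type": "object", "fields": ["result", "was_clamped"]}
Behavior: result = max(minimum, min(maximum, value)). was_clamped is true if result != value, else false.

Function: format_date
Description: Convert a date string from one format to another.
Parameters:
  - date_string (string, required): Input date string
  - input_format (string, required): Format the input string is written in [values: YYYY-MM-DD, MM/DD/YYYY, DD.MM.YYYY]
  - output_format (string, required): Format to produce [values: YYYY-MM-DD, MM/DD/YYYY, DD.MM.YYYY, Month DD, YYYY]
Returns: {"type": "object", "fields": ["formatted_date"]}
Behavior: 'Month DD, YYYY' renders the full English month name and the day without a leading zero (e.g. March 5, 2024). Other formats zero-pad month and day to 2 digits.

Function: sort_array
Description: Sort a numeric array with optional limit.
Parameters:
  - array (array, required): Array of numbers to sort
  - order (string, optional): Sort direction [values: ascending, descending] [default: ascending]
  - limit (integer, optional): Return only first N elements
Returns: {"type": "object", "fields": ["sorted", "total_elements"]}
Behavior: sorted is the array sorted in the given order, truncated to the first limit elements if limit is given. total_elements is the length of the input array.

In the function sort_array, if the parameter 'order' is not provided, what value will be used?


The sort_array spec declares:
  - order (string, optional): Sort direction [values: ascending, descending] [default: ascending]
Default:
ascending


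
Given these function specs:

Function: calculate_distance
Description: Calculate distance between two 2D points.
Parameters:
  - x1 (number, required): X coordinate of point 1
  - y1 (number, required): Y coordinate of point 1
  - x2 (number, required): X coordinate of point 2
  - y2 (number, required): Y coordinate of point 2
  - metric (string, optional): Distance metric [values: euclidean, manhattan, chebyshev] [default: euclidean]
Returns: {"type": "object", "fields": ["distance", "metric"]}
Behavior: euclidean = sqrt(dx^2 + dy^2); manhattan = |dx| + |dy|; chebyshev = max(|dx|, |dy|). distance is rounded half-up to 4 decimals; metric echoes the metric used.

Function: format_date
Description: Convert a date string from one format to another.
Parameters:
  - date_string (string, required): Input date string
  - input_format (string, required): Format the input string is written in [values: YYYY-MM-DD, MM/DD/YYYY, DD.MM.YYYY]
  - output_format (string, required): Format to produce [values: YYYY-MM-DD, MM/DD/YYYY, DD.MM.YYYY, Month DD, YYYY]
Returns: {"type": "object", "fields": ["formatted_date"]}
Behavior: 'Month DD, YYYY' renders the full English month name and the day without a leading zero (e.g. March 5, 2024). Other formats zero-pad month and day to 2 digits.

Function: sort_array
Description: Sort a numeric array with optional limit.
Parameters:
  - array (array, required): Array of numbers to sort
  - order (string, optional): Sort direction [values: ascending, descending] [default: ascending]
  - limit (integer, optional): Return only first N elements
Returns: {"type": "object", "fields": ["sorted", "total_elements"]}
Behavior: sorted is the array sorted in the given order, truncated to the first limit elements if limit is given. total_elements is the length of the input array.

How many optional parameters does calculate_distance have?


Parameters of calculate_distance: x1 (required), y1 (required), x2 (required), y2 (required), metric (optional)
Optional count:
1


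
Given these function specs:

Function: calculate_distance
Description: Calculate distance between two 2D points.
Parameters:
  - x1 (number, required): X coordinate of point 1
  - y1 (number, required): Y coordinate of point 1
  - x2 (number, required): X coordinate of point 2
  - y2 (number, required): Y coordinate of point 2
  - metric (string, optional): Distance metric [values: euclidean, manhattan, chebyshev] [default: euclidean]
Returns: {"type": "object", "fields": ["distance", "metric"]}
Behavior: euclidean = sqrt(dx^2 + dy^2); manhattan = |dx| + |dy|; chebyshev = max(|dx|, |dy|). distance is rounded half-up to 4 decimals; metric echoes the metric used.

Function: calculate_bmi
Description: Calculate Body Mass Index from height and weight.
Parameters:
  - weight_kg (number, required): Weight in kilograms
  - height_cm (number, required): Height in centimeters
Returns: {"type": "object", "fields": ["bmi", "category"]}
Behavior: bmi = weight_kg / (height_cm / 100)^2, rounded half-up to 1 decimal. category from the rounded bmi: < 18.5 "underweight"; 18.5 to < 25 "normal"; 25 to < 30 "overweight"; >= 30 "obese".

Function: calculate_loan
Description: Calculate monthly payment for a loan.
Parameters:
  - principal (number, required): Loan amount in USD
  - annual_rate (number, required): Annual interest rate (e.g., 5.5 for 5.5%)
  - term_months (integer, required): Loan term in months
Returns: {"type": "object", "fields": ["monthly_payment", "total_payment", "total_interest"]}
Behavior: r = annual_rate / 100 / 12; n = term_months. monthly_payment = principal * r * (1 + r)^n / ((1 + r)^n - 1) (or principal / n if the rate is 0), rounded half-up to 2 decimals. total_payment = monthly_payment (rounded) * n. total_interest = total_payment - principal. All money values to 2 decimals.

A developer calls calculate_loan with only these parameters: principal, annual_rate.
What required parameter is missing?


Required parameters: principal, annual_rate, term_months
Provided: principal, annual_rate
Missing: term_months
term_months


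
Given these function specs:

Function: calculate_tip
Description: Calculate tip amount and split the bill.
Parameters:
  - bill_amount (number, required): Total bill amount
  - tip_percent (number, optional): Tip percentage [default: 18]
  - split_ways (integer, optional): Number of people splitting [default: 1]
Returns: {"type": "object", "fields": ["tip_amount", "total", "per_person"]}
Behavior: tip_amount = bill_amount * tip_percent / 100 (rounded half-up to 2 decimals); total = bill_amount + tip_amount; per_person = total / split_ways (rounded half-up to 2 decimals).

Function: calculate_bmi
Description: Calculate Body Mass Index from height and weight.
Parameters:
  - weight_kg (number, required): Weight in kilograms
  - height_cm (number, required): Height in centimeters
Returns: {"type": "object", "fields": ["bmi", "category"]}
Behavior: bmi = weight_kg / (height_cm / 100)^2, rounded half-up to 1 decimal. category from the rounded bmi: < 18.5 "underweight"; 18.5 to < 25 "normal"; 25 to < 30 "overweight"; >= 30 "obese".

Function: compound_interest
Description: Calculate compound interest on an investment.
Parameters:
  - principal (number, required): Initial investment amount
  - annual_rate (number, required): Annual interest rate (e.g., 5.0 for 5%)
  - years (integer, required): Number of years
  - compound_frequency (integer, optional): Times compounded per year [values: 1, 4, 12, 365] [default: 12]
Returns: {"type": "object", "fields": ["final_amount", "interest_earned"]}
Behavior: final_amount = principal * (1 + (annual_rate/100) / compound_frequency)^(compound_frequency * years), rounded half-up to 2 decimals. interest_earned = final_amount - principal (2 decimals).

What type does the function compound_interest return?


The compound_interest spec declares Returns: {"type": "object", "fields": ["final_amount", "interest_earned"]}
Type:
object


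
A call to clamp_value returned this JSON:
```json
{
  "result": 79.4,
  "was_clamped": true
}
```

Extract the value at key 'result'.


79.4


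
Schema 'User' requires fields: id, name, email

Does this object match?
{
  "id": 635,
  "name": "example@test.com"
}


Checking required fields...
Missing: email
Invalid - missing required field 'email'


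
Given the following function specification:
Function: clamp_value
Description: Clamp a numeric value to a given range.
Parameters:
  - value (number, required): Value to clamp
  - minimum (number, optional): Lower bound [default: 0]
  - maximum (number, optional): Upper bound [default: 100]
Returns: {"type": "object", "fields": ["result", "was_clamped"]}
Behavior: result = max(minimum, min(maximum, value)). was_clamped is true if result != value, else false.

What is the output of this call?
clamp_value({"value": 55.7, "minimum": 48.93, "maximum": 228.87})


result = max(48.93, min(228.87, 55.7)) = max(48.93, 55.7) = 55.7
was_clamped = (55.7 != 55.7) = false
Output:
{"result": 55.7, "was_clamped": false}


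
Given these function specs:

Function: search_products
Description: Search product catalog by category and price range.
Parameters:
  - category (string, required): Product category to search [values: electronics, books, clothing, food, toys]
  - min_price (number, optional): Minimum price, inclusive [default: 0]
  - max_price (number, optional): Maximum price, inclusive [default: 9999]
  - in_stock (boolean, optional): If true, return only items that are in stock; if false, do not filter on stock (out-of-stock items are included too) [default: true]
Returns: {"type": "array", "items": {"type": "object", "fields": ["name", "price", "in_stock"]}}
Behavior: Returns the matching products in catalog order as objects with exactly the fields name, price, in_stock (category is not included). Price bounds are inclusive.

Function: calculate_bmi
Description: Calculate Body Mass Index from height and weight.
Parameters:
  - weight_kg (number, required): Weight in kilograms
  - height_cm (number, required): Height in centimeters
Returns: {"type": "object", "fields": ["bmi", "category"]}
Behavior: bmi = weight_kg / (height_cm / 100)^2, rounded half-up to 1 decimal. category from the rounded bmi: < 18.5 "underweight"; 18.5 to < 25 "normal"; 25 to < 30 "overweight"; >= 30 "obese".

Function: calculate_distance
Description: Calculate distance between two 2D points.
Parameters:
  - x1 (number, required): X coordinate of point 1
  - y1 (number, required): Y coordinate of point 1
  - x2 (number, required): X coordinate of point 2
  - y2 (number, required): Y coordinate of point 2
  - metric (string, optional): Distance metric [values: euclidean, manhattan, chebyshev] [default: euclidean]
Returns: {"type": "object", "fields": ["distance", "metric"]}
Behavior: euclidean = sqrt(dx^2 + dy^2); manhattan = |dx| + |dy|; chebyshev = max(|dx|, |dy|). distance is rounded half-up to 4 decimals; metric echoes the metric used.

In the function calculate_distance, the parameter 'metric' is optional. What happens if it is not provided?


The calculate_distance spec declares:
  - metric (string, optional): Distance metric [values: euclidean, manhattan, chebyshev] [default: euclidean]
It defaults to euclidean


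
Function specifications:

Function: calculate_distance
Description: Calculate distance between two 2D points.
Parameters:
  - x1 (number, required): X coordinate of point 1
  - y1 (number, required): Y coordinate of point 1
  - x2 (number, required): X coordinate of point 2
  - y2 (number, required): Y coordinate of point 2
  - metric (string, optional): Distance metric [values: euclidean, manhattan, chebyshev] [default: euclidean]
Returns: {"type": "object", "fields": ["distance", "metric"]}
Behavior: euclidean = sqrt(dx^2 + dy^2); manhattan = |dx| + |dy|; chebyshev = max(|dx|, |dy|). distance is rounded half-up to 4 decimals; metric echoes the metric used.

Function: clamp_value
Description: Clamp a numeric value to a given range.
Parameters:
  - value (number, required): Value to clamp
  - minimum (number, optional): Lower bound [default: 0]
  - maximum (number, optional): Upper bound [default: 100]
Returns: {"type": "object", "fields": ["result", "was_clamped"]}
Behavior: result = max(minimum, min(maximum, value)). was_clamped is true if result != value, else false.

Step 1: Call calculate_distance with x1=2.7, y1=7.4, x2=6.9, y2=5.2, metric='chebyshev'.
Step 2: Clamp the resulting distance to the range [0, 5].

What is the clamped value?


Step 1: calculate_distance (chebyshev)
  |dx| = |6.9 - 2.7| = 4.2; |dy| = |5.2 - 7.4| = 2.2
  chebyshev: max(4.2, 2.2) = 4.2
  Round to 4 decimals: 4.2
  -> distance = 4.2
Step 2: clamp_value(value=4.2, minimum=0, maximum=5)
  result = max(0, min(5, 4.2)) = max(0, 4.2) = 4.2
  was_clamped = (4.2 != 4.2) = false
  -> result = 4.2
4.2


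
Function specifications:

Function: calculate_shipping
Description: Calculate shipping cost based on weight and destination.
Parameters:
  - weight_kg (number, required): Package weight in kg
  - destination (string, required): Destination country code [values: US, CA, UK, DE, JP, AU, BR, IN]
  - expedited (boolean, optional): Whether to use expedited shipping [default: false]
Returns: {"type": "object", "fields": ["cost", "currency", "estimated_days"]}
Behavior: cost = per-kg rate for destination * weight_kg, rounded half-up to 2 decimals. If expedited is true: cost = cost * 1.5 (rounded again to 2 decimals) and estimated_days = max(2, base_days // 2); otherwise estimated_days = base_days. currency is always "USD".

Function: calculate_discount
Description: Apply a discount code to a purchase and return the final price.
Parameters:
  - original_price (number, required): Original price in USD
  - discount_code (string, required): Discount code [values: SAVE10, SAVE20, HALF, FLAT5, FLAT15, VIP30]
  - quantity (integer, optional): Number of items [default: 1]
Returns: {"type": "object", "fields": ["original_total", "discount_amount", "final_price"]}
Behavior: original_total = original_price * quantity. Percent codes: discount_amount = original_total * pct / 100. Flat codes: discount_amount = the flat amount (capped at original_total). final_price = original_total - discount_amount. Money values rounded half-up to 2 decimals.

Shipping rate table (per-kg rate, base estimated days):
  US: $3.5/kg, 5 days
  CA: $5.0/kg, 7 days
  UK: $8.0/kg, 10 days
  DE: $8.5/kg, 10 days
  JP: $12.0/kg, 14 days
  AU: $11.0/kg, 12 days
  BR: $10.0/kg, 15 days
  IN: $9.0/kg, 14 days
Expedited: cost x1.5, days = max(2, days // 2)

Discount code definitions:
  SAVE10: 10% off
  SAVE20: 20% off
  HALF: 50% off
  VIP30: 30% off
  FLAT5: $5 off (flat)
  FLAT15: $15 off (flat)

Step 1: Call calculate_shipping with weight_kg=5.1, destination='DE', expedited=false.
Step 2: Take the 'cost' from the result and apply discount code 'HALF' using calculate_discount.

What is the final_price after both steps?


Step 1: calculate_shipping(weight_kg=5.1, destination=DE, expedited=false)
  Rate for DE: $8.5/kg, base 10 days
  cost = 8.5 * 5.1 = 43.35 -> 43.35
  expedited not set/false: estimated_days = 10
  -> cost = 43.35 USD
Step 2: calculate_discount(original_price=43.35, discount_code=HALF, quantity=1)
  original_total = 43.35 * 1 = 43.35
  HALF = 50% off: discount_amount = 43.35 * 50/100 = 21.675 -> 21.68
  final_price = 43.35 - 21.68 = 21.67
  -> final_price = 21.67
$21.67


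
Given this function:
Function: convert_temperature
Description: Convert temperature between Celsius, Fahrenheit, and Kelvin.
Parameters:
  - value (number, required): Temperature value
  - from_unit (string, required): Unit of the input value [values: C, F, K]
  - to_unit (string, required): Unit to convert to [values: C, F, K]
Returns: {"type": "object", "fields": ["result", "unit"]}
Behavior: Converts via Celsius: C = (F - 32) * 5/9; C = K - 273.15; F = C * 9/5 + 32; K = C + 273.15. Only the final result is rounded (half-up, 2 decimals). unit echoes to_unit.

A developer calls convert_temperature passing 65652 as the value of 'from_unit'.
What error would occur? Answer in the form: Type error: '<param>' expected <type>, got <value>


Spec: 'from_unit' is declared as string; 65652 is an integer.
Type error: 'from_unit' expected string, got 65652


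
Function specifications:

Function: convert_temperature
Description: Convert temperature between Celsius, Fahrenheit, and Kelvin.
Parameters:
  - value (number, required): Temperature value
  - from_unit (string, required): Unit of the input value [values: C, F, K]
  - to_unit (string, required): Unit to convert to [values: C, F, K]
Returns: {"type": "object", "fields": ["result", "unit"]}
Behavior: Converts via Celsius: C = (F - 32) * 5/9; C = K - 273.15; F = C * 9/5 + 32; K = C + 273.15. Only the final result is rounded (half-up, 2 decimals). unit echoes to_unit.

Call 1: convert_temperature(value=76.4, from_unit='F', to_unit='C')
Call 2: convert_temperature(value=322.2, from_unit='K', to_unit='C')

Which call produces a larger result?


Call 1:
  To C: (76.4 - 32) * 5/9 = 24.666667
  Target is C: 24.666667
  Round to 2 decimals: 24.67
  -> 24.67 C
Call 2:
  To C: 322.2 - 273.15 = 49.05
  Target is C: 49.05
  Round to 2 decimals: 49.05
  -> 49.05 C
Call 2 (49.05 C)


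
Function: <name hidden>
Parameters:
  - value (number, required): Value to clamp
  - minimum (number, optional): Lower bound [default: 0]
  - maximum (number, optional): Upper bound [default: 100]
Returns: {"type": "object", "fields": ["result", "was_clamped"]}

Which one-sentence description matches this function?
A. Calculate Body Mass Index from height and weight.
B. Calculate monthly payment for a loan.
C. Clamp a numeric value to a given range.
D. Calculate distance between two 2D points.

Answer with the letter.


Parameters value, minimum, maximum and return ["result", "was_clamped"] fit: Clamp a numeric value to a given range.
C


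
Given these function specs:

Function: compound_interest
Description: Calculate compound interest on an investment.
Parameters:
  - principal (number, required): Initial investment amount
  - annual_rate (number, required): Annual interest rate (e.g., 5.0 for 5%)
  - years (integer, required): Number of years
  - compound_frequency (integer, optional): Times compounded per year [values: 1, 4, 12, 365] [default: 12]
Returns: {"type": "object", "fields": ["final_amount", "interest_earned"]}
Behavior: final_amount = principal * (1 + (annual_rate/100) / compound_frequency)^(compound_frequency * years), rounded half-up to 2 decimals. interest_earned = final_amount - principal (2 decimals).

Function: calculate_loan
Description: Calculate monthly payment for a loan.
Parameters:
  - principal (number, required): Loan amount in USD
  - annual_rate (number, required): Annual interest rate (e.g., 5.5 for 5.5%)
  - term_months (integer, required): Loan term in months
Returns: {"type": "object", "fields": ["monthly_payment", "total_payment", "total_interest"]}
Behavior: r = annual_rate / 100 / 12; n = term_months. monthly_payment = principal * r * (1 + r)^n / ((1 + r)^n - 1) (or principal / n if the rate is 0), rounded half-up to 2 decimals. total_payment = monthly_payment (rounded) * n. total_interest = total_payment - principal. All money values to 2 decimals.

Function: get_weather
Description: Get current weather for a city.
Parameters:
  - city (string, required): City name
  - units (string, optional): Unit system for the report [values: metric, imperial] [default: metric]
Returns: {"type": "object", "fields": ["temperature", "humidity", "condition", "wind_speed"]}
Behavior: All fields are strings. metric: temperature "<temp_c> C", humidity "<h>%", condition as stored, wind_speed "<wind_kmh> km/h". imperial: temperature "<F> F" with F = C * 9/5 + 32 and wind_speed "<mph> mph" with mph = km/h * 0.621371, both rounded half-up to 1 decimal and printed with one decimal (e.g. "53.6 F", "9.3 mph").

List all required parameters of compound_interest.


Parameters of compound_interest and their required/optional flag:
  principal: required
  annual_rate: required
  years: required
  compound_frequency: optional
annual_rate, principal, years


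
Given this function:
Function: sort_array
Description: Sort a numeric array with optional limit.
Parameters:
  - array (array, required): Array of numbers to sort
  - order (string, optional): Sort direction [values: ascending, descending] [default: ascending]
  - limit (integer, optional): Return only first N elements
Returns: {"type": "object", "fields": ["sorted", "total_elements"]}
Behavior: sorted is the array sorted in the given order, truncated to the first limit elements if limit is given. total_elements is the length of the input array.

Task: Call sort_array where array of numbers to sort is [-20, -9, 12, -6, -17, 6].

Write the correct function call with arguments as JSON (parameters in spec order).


Mapping each described value to its parameter name:
  'Array of numbers to sort' -> array = [-20, -9, 12, -6, -17, 6]
sort_array({"array": [-20, -9, 12, -6, -17, 6]})


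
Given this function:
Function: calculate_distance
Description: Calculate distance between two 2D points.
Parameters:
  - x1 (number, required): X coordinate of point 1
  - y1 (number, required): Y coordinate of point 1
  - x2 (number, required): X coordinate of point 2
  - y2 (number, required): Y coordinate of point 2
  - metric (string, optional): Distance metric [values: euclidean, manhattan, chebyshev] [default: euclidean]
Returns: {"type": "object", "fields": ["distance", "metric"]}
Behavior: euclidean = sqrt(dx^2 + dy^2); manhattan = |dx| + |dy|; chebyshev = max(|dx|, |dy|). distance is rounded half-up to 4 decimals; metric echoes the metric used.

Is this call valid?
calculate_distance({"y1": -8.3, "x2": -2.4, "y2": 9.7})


Checking required parameters...
Missing required parameter: x1
Invalid - missing required parameter 'x1'


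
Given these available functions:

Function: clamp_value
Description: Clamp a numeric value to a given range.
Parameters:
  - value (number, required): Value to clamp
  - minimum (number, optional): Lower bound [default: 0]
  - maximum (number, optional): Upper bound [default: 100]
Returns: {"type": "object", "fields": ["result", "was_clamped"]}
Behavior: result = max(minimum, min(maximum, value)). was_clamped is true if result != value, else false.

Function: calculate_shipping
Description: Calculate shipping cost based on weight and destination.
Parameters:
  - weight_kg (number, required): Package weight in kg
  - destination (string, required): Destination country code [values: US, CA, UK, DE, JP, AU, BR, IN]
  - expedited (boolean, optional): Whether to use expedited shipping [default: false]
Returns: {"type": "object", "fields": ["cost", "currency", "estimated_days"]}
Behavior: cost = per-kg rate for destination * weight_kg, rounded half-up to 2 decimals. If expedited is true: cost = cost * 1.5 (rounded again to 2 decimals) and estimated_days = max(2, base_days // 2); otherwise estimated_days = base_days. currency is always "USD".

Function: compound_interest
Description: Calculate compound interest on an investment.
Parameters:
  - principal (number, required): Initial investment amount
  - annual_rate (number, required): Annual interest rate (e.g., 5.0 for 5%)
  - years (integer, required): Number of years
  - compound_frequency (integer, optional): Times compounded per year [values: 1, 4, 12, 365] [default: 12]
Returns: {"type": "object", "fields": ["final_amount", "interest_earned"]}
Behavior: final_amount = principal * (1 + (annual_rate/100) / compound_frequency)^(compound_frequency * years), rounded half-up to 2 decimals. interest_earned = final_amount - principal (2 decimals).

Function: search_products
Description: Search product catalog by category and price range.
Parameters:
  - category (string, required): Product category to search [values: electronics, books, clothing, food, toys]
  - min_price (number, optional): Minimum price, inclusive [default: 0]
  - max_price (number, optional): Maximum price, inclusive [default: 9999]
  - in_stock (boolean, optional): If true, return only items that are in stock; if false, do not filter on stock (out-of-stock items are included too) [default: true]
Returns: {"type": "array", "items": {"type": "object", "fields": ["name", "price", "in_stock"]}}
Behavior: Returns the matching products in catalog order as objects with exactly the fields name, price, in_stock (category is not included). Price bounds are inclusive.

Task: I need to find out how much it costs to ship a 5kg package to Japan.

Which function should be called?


The task needs a function whose description is: Calculate shipping cost based on weight and destination.
calculate_shipping


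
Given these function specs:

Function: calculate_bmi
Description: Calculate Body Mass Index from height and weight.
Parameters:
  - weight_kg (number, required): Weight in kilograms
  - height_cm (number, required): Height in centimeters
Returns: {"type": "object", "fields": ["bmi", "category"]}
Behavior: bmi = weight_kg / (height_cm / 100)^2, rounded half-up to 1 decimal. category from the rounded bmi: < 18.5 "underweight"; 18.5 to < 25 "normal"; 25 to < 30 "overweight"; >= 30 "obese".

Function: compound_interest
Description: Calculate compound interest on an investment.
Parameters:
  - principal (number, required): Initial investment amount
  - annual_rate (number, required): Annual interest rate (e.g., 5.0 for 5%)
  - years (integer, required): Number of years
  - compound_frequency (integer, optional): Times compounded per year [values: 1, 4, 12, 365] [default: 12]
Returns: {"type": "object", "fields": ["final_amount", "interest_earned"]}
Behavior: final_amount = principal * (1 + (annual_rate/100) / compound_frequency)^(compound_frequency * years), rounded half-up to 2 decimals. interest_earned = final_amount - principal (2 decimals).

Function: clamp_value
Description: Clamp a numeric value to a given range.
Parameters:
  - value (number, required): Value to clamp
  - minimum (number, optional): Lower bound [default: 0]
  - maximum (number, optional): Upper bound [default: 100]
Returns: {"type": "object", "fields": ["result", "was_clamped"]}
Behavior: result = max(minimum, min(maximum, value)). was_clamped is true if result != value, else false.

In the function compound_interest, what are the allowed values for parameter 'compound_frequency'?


The compound_interest spec declares:
  - compound_frequency (integer, optional): Times compounded per year [values: 1, 4, 12, 365] [default: 12]
Allowed values:
1, 4, 12, 365


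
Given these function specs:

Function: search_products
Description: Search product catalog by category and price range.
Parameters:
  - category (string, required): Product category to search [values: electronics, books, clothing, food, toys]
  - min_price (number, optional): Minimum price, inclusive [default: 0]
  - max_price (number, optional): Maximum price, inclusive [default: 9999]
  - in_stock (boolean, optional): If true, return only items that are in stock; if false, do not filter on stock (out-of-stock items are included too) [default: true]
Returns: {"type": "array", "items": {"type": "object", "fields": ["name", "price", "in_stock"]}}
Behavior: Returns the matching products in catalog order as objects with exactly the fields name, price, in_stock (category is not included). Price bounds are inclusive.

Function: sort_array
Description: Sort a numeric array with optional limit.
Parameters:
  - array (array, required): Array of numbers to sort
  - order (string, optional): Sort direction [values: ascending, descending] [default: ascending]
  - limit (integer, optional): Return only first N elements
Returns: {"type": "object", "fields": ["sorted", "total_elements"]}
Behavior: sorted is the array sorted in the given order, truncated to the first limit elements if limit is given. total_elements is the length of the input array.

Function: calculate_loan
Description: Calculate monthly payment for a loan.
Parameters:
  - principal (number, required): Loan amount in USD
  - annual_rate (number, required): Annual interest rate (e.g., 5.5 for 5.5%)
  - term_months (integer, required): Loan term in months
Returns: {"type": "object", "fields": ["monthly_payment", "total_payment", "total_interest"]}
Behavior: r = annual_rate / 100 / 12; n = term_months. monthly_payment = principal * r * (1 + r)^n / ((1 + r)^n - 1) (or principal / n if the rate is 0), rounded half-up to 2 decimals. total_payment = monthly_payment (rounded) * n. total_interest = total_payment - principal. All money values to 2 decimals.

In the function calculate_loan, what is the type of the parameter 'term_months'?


The calculate_loan spec declares:
  - term_months (integer, required): Loan term in months
Type:
integer


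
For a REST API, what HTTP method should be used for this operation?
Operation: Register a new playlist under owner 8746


GET = read, POST = create, PUT = update/replace, DELETE = remove
This operation is a create.
POST


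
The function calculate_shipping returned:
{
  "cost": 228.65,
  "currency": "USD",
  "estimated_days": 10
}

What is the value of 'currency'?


USD


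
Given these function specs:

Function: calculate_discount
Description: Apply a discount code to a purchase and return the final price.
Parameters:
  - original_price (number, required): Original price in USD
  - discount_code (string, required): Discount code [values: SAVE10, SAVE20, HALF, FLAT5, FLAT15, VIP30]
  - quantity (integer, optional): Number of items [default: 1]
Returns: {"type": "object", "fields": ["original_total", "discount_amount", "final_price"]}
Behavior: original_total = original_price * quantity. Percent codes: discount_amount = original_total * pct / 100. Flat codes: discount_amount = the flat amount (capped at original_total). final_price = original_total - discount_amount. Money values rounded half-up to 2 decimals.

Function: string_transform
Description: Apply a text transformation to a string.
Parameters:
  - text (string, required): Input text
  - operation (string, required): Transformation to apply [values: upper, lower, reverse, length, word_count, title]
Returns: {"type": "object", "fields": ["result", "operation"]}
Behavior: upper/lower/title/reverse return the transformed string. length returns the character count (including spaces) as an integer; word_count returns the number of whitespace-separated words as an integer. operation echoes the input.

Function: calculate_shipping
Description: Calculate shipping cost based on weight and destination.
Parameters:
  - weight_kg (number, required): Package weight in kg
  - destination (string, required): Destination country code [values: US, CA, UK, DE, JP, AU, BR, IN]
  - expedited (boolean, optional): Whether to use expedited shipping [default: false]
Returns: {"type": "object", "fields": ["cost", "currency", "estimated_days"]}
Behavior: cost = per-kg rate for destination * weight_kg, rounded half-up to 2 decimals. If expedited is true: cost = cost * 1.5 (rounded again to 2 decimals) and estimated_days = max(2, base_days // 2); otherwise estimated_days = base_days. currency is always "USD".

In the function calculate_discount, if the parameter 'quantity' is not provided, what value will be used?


The calculate_discount spec declares:
  - quantity (integer, optional): Number of items [default: 1]
Default:
1


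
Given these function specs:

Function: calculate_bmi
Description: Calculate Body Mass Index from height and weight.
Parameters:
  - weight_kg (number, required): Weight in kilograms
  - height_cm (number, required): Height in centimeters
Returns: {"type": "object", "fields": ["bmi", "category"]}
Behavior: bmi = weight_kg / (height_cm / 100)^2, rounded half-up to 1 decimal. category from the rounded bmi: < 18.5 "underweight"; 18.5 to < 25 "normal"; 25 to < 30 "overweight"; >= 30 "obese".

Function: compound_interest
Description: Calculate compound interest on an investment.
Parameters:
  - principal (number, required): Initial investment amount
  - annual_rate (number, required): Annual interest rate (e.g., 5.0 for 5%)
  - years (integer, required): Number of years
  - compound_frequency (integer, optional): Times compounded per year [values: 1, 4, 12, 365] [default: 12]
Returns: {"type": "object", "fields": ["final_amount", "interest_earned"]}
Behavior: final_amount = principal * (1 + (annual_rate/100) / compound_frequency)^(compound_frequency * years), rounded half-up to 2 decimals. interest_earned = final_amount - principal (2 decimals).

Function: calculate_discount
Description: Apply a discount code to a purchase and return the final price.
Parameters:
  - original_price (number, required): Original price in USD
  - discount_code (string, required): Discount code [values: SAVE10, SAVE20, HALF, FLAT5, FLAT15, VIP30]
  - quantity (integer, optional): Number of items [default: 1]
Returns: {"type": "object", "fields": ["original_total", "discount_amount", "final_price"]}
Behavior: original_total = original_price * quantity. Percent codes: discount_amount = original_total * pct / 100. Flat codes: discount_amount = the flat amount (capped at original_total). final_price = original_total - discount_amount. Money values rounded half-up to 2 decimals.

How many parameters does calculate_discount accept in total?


Parameters of calculate_discount: original_price (required), discount_code (required), quantity (optional)
Total:
3


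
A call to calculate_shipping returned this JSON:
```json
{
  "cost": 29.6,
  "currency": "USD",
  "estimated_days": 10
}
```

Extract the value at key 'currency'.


USD


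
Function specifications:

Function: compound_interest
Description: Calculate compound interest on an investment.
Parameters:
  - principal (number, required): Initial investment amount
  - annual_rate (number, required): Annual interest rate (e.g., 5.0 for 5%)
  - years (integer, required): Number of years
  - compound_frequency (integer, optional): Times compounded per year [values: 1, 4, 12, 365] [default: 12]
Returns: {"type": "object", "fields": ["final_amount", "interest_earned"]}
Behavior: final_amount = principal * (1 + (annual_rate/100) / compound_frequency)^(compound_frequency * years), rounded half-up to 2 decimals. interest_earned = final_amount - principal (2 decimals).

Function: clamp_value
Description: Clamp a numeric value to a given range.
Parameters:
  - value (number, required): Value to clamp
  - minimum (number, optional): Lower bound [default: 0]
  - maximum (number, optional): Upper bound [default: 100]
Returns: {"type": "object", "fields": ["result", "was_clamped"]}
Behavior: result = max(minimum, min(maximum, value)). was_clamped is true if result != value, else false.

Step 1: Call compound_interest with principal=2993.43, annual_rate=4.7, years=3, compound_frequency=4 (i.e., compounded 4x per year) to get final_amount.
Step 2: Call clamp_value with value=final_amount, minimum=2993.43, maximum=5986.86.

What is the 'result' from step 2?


Step 1: compound_interest
  rate per period = 4.7/100/4 = 0.01175 (keep full precision); periods = 4 * 3 = 12
  (1 + 0.01175)^12 = 1.15047863
  final_amount = 2993.43 * 1.15047863 = 3443.877251 -> 3443.88
  interest_earned = 3443.88 - 2993.43 = 450.45
  -> final_amount = 3443.88
Step 2: clamp_value(value=3443.88, minimum=2993.43, maximum=5986.86)
  result = max(2993.43, min(5986.86, 3443.88)) = max(2993.43, 3443.88) = 3443.88
  was_clamped = (3443.88 != 3443.88) = false
  -> result = 3443.88
3443.88


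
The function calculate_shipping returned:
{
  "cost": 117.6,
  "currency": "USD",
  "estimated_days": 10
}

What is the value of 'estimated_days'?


10


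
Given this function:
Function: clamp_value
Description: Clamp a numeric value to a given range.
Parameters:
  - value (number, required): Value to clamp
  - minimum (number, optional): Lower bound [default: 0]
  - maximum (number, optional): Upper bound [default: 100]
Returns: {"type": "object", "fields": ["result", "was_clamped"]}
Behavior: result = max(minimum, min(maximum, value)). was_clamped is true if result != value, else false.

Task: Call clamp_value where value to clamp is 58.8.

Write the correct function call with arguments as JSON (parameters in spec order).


Mapping each described value to its parameter name:
  'Value to clamp' -> value = 58.8
clamp_value({"value": 58.8})


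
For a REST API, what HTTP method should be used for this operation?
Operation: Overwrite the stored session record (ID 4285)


GET = read, POST = create, PUT = update/replace, DELETE = remove
This operation is an update/replace.
PUT
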